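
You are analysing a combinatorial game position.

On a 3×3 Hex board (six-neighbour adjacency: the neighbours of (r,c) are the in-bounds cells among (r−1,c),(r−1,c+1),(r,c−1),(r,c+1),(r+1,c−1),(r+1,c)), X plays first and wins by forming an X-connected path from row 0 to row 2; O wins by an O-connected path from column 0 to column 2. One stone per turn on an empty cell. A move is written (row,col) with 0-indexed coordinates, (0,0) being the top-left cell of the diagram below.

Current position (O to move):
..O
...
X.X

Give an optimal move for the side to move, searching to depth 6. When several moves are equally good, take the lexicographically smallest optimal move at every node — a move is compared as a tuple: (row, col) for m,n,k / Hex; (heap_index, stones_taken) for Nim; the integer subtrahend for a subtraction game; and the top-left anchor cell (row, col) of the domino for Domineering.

O's best at [..O/.../X.X]: (0,1)

p1 O@[..O/.../X.X]: (0,0)[O.O/.../X.X]-1 (0,1)[.OO/.../X.X]+1* (1,0)[..O/O../X.X]+1 (1,1)[..O/.O./X.X]-1 (1,2)[..O/..O/X.X]-1 (2,1)[..O/.../XOX]-1
p2 X@[.OO/.../X.X]: (0,0)[XOO/.../X.X]-1* (1,0)[.OO/X../X.X]-1 (1,1)[.OO/.X./X.X]-1 (1,2)[.OO/..X/X.X]-1 (2,1)[.OO/.../XXX]-1
p3 O@[XOO/.../X.X]: (1,0)[XOO/O../X.X]+1* (1,1)[XOO/.O./X.X]-1 (1,2)[XOO/..O/X.X]-1 (2,1)[XOO/.../XOX]-1
p4 X@[XOO/O../X.X] terminal -1; root [..O/.../X.X] d6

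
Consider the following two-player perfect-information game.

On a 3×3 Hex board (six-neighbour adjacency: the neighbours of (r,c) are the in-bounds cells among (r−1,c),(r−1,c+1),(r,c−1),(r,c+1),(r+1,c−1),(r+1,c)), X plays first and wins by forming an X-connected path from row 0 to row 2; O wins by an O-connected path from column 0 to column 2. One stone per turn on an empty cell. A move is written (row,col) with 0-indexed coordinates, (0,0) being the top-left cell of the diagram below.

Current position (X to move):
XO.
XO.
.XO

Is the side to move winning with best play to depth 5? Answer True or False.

X winning at [XO./XO./.XO]: True

[XO./XO./.XO] X move#1: (0,2):+1/XOX/XO./.XO*, (1,2):+1/XO./XOX/.XO, (2,0):+1/XO./XO./XXO
[XOX/XO./.XO] O move#2: (1,2):-1/XOX/XOO/.XO*, (2,0):-1/XOX/XO./OXO
[XOX/XOO/.XO] X move#3: (2,0):+1/XOX/XOO/XXO*
[XOX/XOO/XXO] end (terminal -1, O#4); searched XO./XO./.XO to 5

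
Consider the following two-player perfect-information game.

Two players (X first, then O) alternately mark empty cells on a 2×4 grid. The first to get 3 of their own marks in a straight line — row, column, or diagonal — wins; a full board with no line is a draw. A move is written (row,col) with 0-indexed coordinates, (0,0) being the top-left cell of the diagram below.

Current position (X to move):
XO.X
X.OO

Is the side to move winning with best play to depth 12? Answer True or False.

X winning at [XO.X/X.OO]: False

p1 X@[XO.X/X.OO]: (0,2)[XOXX/X.OO]-1 (1,1)[XO.X/XXOO]+0*
p2 O@[XO.X/XXOO]: (0,2)[XOOX/XXOO]+0*
p3 X@[XOOX/XXOO] terminal +0; root [XO.X/X.OO] d12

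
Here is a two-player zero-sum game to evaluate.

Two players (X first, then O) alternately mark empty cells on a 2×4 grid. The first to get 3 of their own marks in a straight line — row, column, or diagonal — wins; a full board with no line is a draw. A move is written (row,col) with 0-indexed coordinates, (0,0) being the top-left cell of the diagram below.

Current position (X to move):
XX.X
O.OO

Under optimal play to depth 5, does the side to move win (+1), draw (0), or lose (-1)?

value(XX.X/O.OO, X) = +1

p1 X@[XX.X/O.OO]: (0,2)[XXXX/O.OO]+1* (1,1)[XX.X/OXOO]+0
p2 O@[XXXX/O.OO] terminal -1; root [XX.X/O.OO] d5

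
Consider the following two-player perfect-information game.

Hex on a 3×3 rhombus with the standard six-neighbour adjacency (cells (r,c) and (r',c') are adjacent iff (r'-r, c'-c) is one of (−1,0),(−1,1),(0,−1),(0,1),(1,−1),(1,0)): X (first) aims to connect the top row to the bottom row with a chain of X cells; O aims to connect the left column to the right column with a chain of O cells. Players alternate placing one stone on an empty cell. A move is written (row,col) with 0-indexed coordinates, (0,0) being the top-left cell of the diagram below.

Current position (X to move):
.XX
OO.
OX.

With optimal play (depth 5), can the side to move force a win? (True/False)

ply 1, X at .XX/OO./OX. | (0,0)=-1→XXX/OO./OX.; (1,2)=+1→.XX/OOX/OX.*; (2,2)=-1→.XX/OO./OXX
ply 2: .XX/OOX/OX. is terminal -1 (O); from .XX/OO./OX. depth 5

X winning at [.XX/OO./OX.]: True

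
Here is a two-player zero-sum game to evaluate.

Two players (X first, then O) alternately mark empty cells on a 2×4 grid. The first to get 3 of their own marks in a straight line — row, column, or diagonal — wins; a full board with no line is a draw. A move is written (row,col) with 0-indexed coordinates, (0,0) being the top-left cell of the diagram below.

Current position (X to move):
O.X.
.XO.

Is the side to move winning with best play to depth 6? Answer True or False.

ply 1, X at O.X./.XO. | (0,1)=+0→OXX./.XO.*; (0,3)=+0→O.XX/.XO.; (1,0)=+0→O.X./XXO.; (1,3)=+0→O.X./.XOX
ply 2, O at OXX./.XO. | (0,3)=+0→OXXO/.XO.*; (1,0)=-1→OXX./OXO.; (1,3)=-1→OXX./.XOO
ply 3, X at OXXO/.XO. | (1,0)=+0→OXXO/XXO.*; (1,3)=+0→OXXO/.XOX
ply 4, O at OXXO/XXO. | (1,3)=+0→OXXO/XXOO*
ply 5: OXXO/XXOO is terminal +0 (X); from O.X./.XO. depth 6

X winning at [O.X./.XO.]: False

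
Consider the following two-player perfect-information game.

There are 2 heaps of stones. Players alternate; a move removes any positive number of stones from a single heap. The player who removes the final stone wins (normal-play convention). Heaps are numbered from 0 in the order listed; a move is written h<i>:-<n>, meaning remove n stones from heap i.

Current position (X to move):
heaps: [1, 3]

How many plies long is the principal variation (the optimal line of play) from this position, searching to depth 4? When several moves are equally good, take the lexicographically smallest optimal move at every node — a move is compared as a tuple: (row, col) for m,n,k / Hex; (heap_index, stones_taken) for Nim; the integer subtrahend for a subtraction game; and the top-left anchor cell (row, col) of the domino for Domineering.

PV length from [(1,3)]: 3 plies

p1 X@[(1,3)]: h0:-1[(0,3)]-1 h1:-1[(1,2)]-1 h1:-2[(1,1)]+1* h1:-3[(1,0)]-1
p2 O@[(1,1)]: h0:-1[(0,1)]-1* h1:-1[(1,0)]-1
p3 X@[(0,1)]: h1:-1[(0,0)]+1*
p4 O@[(0,0)] terminal -1; root [(1,3)] d4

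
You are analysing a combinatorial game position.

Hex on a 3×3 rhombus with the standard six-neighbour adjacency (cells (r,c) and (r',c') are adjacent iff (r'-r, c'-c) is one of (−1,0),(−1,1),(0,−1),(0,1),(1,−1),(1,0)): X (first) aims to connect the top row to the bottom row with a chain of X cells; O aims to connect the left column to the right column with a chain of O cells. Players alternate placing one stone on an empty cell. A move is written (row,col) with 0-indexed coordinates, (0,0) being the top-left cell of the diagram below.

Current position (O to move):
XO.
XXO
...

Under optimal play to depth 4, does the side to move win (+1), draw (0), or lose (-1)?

value(XO./XXO/..., O) = -1

p1 O@[XO./XXO/...]: (0,2)[XOO/XXO/...]-1* (2,0)[XO./XXO/O..]-1 (2,1)[XO./XXO/.O.]-1 (2,2)[XO./XXO/..O]-1
p2 X@[XOO/XXO/...]: (2,0)[XOO/XXO/X..]+1* (2,1)[XOO/XXO/.X.]+1 (2,2)[XOO/XXO/..X]+1
p3 O@[XOO/XXO/X..] terminal -1; root [XO./XXO/...] d4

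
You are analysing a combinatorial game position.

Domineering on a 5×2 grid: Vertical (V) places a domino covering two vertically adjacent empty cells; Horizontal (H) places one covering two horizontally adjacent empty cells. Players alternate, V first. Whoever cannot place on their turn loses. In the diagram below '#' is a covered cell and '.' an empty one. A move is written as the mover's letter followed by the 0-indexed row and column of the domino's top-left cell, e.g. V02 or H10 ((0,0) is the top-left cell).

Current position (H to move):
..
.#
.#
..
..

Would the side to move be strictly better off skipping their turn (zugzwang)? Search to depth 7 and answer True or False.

zugzwang(../.#/.#/../.., H) = False

ply 1, H at ../.#/.#/../.. | H00=-1→##/.#/.#/../..; H30=+1→../.#/.#/##/..*; H40=+1→../.#/.#/../##
ply 2, V at ../.#/.#/##/.. | V00=-1→#./##/.#/##/..*; V10=-1→../##/##/##/..
ply 3, H at #./##/.#/##/.. | H40=+1→#./##/.#/##/##*
ply 4: #./##/.#/##/## is terminal -1 (V); from ../.#/.#/../.. depth 7
if H skipped the turn, V would face:
~ ply 1, V at ../.#/.#/../.. | V00=-1→#./##/.#/../..; V10=-1→../##/##/../..; V20=+1→../.#/##/#./..*; V30=+1→../.#/.#/#./#.; V31=+1→../.#/.#/.#/.#
~ ply 2, H at ../.#/##/#./.. | H00=-1→##/.#/##/#./..*; H40=-1→../.#/##/#./##
~ ply 3, V at ##/.#/##/#./.. | V31=+1→##/.#/##/##/.#*
~ ply 4: ##/.#/##/##/.# is terminal -1 (H); from ../.#/.#/../.. depth 7
compare (H): move=+1 vs pass=-1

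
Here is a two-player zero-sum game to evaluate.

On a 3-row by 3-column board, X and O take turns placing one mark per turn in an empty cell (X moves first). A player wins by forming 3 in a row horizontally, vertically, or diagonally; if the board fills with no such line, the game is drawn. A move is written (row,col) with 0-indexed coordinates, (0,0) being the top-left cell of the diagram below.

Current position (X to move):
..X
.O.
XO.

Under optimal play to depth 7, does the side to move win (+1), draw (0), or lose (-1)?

[..X/.O./XO.] X move#1: (0,0):-1/X.X/.O./XO., (0,1):+0/.XX/.O./XO.*, (1,0):-1/..X/XO./XO., (1,2):-1/..X/.OX/XO., (2,2):-1/..X/.O./XOX
[.XX/.O./XO.] O move#2: (0,0):+0/OXX/.O./XO.*, (1,0):-1/.XX/OO./XO., (1,2):-1/.XX/.OO/XO., (2,2):-1/.XX/.O./XOO
[OXX/.O./XO.] X move#3: (1,0):-1/OXX/XO./XO., (1,2):-1/OXX/.OX/XO., (2,2):+0/OXX/.O./XOX*
[OXX/.O./XOX] O move#4: (1,0):-1/OXX/OO./XOX, (1,2):+0/OXX/.OO/XOX*
[OXX/.OO/XOX] X move#5: (1,0):+0/OXX/XOO/XOX*
[OXX/XOO/XOX] end (terminal +0, O#6); searched ..X/.O./XO. to 7

value(..X/.O./XO., X) = 0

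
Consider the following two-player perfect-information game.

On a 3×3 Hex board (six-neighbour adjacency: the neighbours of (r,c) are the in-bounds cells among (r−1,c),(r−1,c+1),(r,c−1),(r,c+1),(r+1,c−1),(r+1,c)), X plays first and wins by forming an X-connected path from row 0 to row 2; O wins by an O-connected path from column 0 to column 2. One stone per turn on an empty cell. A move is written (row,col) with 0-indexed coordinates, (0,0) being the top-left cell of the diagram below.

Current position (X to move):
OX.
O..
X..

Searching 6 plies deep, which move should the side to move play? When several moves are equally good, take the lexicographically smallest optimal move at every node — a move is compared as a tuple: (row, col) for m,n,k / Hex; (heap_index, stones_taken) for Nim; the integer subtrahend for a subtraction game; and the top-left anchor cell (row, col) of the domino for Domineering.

X's best at [OX./O../X..]: (0,2)

ply 1, X at OX./O../X.. | (0,2)=+1→OXX/O../X..*; (1,1)=+1→OX./OX./X..; (1,2)=+1→OX./O.X/X..; (2,1)=-1→OX./O../XX.; (2,2)=-1→OX./O../X.X
ply 2, O at OXX/O../X.. | (1,1)=-1→OXX/OO./X..*; (1,2)=-1→OXX/O.O/X..; (2,1)=-1→OXX/O../XO.; (2,2)=-1→OXX/O../X.O
ply 3, X at OXX/OO./X.. | (1,2)=+1→OXX/OOX/X..*; (2,1)=-1→OXX/OO./XX.; (2,2)=-1→OXX/OO./X.X
ply 4, O at OXX/OOX/X.. | (2,1)=-1→OXX/OOX/XO.*; (2,2)=-1→OXX/OOX/X.O
ply 5, X at OXX/OOX/XO. | (2,2)=+1→OXX/OOX/XOX*
ply 6: OXX/OOX/XOX is terminal -1 (O); from OX./O../X.. depth 6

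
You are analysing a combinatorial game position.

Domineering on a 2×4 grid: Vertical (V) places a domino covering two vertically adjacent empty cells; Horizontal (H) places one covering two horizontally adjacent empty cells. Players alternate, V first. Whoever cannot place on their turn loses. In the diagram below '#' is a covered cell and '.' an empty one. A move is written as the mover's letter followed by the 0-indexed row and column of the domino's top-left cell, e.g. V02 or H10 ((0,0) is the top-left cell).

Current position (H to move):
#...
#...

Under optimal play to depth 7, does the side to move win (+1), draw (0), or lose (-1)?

p1 H@[#.../#...]: H01[###./#...]+1* H02[#.##/#...]+1 H11[#.../###.]+1 H12[#.../#.##]+1
p2 V@[###./#...]: V03[####/#..#]-1*
p3 H@[####/#..#]: H11[####/####]+1*
p4 V@[####/####] terminal -1; root [#.../#...] d7

value(#.../#..., H) = +1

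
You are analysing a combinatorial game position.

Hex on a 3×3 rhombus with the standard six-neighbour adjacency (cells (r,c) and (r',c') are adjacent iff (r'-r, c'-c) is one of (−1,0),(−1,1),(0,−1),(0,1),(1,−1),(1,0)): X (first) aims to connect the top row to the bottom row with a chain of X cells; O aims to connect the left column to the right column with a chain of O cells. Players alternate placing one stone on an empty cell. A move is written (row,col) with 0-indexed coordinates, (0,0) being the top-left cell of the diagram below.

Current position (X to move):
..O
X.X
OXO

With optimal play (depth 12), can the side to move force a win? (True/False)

[..O/X.X/OXO] X move#1: (0,0):-1/X.O/X.X/OXO, (0,1):-1/.XO/X.X/OXO, (1,1):+1/..O/XXX/OXO*
[..O/XXX/OXO] O move#2: (0,0):-1/O.O/XXX/OXO*, (0,1):-1/.OO/XXX/OXO
[O.O/XXX/OXO] X move#3: (0,1):+1/OXO/XXX/OXO*
[OXO/XXX/OXO] end (terminal -1, O#4); searched ..O/X.X/OXO to 12

X winning at [..O/X.X/OXO]: True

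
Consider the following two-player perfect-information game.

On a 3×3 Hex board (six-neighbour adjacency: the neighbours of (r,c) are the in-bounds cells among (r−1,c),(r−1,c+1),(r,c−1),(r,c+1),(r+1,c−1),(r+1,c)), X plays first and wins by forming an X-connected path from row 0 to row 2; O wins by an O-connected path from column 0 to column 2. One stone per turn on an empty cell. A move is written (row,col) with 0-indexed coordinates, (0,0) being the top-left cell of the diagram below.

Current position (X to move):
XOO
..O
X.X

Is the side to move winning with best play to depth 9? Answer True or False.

p1 X@[XOO/..O/X.X]: (1,0)[XOO/X.O/X.X]+1* (1,1)[XOO/.XO/X.X]-1 (2,1)[XOO/..O/XXX]-1
p2 O@[XOO/X.O/X.X] terminal -1; root [XOO/..O/X.X] d9

X winning at [XOO/..O/X.X]: True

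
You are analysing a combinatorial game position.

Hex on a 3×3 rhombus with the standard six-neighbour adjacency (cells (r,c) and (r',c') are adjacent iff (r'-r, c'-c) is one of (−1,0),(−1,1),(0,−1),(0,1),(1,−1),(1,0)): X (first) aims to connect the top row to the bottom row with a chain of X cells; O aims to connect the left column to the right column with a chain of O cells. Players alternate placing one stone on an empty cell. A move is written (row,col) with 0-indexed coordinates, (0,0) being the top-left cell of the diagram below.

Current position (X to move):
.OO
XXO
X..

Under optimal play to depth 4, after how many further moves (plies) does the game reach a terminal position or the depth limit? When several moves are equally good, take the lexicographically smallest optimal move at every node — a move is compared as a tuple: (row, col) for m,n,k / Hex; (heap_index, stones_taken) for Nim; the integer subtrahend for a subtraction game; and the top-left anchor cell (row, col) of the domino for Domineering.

p1 X@[.OO/XXO/X..]: (0,0)[XOO/XXO/X..]+1* (2,1)[.OO/XXO/XX.]-1 (2,2)[.OO/XXO/X.X]-1
p2 O@[XOO/XXO/X..] terminal -1; root [.OO/XXO/X..] d4

PV length from [.OO/XXO/X..]: 1 ply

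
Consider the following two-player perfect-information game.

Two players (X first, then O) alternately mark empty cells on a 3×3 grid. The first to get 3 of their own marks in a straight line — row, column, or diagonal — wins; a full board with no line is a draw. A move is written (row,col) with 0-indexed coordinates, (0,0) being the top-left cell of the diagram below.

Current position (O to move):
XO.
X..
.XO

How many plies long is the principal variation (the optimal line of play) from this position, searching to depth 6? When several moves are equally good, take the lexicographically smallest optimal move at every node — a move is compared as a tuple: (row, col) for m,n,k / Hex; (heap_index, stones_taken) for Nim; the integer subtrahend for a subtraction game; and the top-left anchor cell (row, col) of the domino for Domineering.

PV length from [XO./X../.XO]: 4 plies

ply 1, O at XO./X../.XO | (0,2)=-1→XOO/X../.XO; (1,1)=-1→XO./XO./.XO; (1,2)=-1→XO./X.O/.XO; (2,0)=+0→XO./X../OXO*
ply 2, X at XO./X../OXO | (0,2)=+0→XOX/X../OXO*; (1,1)=+0→XO./XX./OXO; (1,2)=+0→XO./X.X/OXO
ply 3, O at XOX/X../OXO | (1,1)=+0→XOX/XO./OXO*; (1,2)=+0→XOX/X.O/OXO
ply 4, X at XOX/XO./OXO | (1,2)=+0→XOX/XOX/OXO*
ply 5: XOX/XOX/OXO is terminal +0 (O); from XO./X../.XO depth 6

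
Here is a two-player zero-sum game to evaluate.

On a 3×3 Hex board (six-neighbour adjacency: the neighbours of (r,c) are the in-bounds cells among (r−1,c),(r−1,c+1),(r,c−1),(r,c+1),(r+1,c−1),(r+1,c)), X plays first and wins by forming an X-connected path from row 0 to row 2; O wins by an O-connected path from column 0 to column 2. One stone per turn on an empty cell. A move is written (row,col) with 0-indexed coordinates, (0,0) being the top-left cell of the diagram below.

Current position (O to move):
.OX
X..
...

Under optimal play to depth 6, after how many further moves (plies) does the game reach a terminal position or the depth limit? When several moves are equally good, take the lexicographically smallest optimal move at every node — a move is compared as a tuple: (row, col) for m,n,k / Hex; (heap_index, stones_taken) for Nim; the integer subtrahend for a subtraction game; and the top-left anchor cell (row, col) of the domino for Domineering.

p1 O@[.OX/X../...]: (0,0)[OOX/X../...]-1* (1,1)[.OX/XO./...]-1 (1,2)[.OX/X.O/...]-1 (2,0)[.OX/X../O..]-1 (2,1)[.OX/X../.O.]-1 (2,2)[.OX/X../..O]-1
p2 X@[OOX/X../...]: (1,1)[OOX/XX./...]+1* (1,2)[OOX/X.X/...]+1 (2,0)[OOX/X../X..]+1 (2,1)[OOX/X../.X.]+1 (2,2)[OOX/X../..X]+1
p3 O@[OOX/XX./...]: (1,2)[OOX/XXO/...]-1* (2,0)[OOX/XX./O..]-1 (2,1)[OOX/XX./.O.]-1 (2,2)[OOX/XX./..O]-1
p4 X@[OOX/XXO/...]: (2,0)[OOX/XXO/X..]+1* (2,1)[OOX/XXO/.X.]+1 (2,2)[OOX/XXO/..X]+1
p5 O@[OOX/XXO/X..] terminal -1; root [.OX/X../...] d6

PV length from [.OX/X../...]: 4 plies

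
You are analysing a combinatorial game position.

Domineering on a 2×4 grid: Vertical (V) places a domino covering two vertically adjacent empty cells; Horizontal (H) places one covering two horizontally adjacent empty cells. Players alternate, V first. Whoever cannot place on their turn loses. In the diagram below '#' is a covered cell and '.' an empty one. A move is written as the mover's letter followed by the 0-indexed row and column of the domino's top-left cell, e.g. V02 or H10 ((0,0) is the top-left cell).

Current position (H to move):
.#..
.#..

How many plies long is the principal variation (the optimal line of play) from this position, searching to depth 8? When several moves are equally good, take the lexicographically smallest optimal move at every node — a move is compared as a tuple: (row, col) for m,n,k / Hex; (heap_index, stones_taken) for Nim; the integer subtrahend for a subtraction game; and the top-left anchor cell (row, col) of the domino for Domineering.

ply 1, H at .#../.#.. | H02=+1→.###/.#..*; H12=+1→.#../.###
ply 2, V at .###/.#.. | V00=-1→####/##..*
ply 3, H at ####/##.. | H12=+1→####/####*
ply 4: ####/#### is terminal -1 (V); from .#../.#.. depth 8

PV length from [.#../.#..]: 3 plies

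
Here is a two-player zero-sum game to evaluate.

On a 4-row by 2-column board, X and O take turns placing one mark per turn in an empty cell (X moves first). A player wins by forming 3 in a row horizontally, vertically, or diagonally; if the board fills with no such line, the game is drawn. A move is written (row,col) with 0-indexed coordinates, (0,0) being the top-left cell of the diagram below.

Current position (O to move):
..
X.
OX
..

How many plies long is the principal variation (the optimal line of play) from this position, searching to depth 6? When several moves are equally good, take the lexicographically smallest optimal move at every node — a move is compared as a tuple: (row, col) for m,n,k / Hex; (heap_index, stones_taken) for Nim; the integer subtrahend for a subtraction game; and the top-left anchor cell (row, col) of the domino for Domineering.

[../X./OX/..] O move#1: (0,0):-1/O./X./OX/.., (0,1):+0/.O/X./OX/..*, (1,1):+0/../XO/OX/.., (3,0):-1/../X./OX/O., (3,1):+0/../X./OX/.O
[.O/X./OX/..] X move#2: (0,0):+0/XO/X./OX/..*, (1,1):+0/.O/XX/OX/.., (3,0):+0/.O/X./OX/X., (3,1):+0/.O/X./OX/.X
[XO/X./OX/..] O move#3: (1,1):+0/XO/XO/OX/..*, (3,0):+0/XO/X./OX/O., (3,1):+0/XO/X./OX/.O
[XO/XO/OX/..] X move#4: (3,0):+0/XO/XO/OX/X.*, (3,1):+0/XO/XO/OX/.X
[XO/XO/OX/X.] O move#5: (3,1):+0/XO/XO/OX/XO*
[XO/XO/OX/XO] end (terminal +0, X#6); searched ../X./OX/.. to 6

PV length from [../X./OX/..]: 5 plies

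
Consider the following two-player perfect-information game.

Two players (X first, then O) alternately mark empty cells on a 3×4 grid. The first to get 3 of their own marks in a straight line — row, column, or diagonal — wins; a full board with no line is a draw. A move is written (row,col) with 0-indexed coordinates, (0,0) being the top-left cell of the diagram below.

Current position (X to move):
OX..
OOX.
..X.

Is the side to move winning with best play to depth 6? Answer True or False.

p1 X@[OX../OOX./..X.]: (0,2)[OXX./OOX./..X.]+1* (0,3)[OX.X/OOX./..X.]-1 (1,3)[OX../OOXX/..X.]-1 (2,0)[OX../OOX./X.X.]+1 (2,1)[OX../OOX./.XX.]-1 (2,3)[OX../OOX./..XX]+1
p2 O@[OXX./OOX./..X.] terminal -1; root [OX../OOX./..X.] d6

X winning at [OX../OOX./..X.]: True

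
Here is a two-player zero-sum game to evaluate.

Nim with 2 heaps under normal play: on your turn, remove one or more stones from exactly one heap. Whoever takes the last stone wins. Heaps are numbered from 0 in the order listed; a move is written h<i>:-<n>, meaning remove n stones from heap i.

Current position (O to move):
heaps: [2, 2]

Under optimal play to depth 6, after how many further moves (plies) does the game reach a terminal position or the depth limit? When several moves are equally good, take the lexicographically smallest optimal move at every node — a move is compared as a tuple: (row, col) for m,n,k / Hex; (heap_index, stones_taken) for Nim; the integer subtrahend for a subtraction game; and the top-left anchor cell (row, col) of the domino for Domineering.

ply 1, O at (2,2) | h0:-1=-1→(1,2)*; h0:-2=-1→(0,2); h1:-1=-1→(2,1); h1:-2=-1→(2,0)
ply 2, X at (1,2) | h0:-1=-1→(0,2); h1:-1=+1→(1,1)*; h1:-2=-1→(1,0)
ply 3, O at (1,1) | h0:-1=-1→(0,1)*; h1:-1=-1→(1,0)
ply 4, X at (0,1) | h1:-1=+1→(0,0)*
ply 5: (0,0) is terminal -1 (O); from (2,2) depth 6

PV length from [(2,2)]: 4 plies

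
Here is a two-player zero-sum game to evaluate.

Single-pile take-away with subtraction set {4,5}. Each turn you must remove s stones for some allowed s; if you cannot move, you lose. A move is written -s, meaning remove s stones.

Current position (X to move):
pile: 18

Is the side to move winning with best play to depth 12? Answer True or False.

X winning at [18]: False

[18] X move#1: -4:-1/14*, -5:-1/13
[14] O move#2: -4:+1/10*, -5:+1/9
[10] X move#3: -4:-1/6*, -5:-1/5
[6] O move#4: -4:+1/2*, -5:+1/1
[2] end (terminal -1, X#5); searched 18 to 12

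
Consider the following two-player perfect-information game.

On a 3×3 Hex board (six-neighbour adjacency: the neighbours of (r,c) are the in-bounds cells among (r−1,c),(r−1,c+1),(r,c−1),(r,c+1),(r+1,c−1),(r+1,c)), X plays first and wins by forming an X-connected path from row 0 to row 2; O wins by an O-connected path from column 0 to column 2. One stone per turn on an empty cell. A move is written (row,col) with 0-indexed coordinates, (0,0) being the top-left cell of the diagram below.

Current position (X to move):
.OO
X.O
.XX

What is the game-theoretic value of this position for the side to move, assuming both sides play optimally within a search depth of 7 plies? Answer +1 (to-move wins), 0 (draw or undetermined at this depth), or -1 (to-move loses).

value(.OO/X.O/.XX, X) = +1

ply 1, X at .OO/X.O/.XX | (0,0)=+1→XOO/X.O/.XX*; (1,1)=-1→.OO/XXO/.XX; (2,0)=-1→.OO/X.O/XXX
ply 2, O at XOO/X.O/.XX | (1,1)=-1→XOO/XOO/.XX*; (2,0)=-1→XOO/X.O/OXX
ply 3, X at XOO/XOO/.XX | (2,0)=+1→XOO/XOO/XXX*
ply 4: XOO/XOO/XXX is terminal -1 (O); from .OO/X.O/.XX depth 7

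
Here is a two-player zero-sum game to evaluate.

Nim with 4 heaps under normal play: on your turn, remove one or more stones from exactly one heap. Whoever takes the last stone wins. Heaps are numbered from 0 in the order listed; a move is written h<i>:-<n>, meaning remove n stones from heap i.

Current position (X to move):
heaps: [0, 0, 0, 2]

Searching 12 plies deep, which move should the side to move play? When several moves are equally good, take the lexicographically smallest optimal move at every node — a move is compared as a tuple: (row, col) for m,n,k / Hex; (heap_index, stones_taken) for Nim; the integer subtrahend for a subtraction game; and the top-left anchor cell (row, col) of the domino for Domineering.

X's best at [(0,0,0,2)]: h3:-2

p1 X@[(0,0,0,2)]: h3:-1[(0,0,0,1)]-1 h3:-2[(0,0,0,0)]+1*
p2 O@[(0,0,0,0)] terminal -1; root [(0,0,0,2)] d12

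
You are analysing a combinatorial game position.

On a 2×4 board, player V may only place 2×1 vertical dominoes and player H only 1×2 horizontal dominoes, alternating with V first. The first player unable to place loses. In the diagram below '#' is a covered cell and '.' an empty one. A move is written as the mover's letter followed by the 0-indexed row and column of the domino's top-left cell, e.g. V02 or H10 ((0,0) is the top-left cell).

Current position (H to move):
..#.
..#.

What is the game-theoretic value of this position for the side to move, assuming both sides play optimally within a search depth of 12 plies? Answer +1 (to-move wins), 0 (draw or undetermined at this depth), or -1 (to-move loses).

value(..#./..#., H) = +1

p1 H@[..#./..#.]: H00[###./..#.]+1* H10[..#./###.]+1
p2 V@[###./..#.]: V03[####/..##]-1*
p3 H@[####/..##]: H10[####/####]+1*
p4 V@[####/####] terminal -1; root [..#./..#.] d12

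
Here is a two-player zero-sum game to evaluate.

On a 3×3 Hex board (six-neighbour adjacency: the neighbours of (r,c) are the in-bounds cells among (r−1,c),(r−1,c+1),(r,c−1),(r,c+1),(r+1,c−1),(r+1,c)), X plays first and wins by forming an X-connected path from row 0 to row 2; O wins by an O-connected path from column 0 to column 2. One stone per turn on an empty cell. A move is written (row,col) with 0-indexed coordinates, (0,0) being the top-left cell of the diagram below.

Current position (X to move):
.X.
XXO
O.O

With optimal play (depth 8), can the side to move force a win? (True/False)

[.X./XXO/O.O] X move#1: (0,0):-1/XX./XXO/O.O, (0,2):-1/.XX/XXO/O.O, (2,1):+1/.X./XXO/OXO*
[.X./XXO/OXO] end (terminal -1, O#2); searched .X./XXO/O.O to 8

X winning at [.X./XXO/O.O]: True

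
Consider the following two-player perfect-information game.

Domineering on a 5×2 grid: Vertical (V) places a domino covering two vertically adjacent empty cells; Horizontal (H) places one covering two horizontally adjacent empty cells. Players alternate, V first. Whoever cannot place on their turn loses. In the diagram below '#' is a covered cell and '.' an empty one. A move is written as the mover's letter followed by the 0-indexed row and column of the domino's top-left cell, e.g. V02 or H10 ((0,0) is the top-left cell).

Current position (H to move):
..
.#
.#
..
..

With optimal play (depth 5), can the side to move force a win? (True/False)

p1 H@[../.#/.#/../..]: H00[##/.#/.#/../..]-1 H30[../.#/.#/##/..]+1* H40[../.#/.#/../##]+1
p2 V@[../.#/.#/##/..]: V00[#./##/.#/##/..]-1* V10[../##/##/##/..]-1
p3 H@[#./##/.#/##/..]: H40[#./##/.#/##/##]+1*
p4 V@[#./##/.#/##/##] terminal -1; root [../.#/.#/../..] d5

H winning at [../.#/.#/../..]: True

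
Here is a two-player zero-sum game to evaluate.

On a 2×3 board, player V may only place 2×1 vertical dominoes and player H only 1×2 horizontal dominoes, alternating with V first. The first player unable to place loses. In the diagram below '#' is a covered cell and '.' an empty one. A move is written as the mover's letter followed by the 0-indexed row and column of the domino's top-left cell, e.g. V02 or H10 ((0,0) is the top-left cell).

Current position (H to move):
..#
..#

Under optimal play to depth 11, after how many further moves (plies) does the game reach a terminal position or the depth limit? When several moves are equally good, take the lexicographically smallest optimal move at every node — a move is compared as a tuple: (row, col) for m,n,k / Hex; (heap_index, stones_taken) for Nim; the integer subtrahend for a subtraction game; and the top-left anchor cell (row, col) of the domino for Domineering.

[..#/..#] H move#1: H00:+1/###/..#*, H10:+1/..#/###
[###/..#] end (terminal -1, V#2); searched ..#/..# to 11

PV length from [..#/..#]: 1 ply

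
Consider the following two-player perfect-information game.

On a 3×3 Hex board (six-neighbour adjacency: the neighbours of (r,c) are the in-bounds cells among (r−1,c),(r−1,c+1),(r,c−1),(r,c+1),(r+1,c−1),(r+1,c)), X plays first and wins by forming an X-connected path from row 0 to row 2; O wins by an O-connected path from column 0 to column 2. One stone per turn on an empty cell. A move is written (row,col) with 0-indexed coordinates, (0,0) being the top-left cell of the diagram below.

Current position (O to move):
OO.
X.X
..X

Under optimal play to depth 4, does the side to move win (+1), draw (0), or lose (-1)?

value(OO./X.X/..X, O) = +1

p1 O@[OO./X.X/..X]: (0,2)[OOO/X.X/..X]+1* (1,1)[OO./XOX/..X]-1 (2,0)[OO./X.X/O.X]-1 (2,1)[OO./X.X/.OX]-1
p2 X@[OOO/X.X/..X] terminal -1; root [OO./X.X/..X] d4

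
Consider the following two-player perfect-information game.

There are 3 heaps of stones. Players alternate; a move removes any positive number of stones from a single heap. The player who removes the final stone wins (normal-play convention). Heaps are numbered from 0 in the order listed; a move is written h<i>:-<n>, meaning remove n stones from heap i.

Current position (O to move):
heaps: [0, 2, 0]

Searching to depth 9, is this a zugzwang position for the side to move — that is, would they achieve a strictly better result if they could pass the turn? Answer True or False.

ply 1, O at (0,2,0) | h1:-1=-1→(0,1,0); h1:-2=+1→(0,0,0)*
ply 2: (0,0,0) is terminal -1 (X); from (0,2,0) depth 9
suppose O passes — search the same position with X to move:
pass> ply 1, X at (0,2,0) | h1:-1=-1→(0,1,0); h1:-2=+1→(0,0,0)*
pass> ply 2: (0,0,0) is terminal -1 (O); from (0,2,0) depth 9
for O: play +1, pass -1

zugzwang((0,2,0), O) = False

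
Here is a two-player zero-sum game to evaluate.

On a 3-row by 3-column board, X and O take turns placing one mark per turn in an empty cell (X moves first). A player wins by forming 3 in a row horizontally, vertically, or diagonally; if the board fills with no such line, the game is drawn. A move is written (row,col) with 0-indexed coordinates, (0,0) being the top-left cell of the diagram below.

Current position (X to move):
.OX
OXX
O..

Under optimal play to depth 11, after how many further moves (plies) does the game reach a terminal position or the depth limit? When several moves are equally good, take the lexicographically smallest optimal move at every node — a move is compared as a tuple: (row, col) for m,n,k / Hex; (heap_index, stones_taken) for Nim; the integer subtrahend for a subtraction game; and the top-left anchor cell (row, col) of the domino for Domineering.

ply 1, X at .OX/OXX/O.. | (0,0)=+0→XOX/OXX/O..; (2,1)=-1→.OX/OXX/OX.; (2,2)=+1→.OX/OXX/O.X*
ply 2: .OX/OXX/O.X is terminal -1 (O); from .OX/OXX/O.. depth 11

PV length from [.OX/OXX/O..]: 1 ply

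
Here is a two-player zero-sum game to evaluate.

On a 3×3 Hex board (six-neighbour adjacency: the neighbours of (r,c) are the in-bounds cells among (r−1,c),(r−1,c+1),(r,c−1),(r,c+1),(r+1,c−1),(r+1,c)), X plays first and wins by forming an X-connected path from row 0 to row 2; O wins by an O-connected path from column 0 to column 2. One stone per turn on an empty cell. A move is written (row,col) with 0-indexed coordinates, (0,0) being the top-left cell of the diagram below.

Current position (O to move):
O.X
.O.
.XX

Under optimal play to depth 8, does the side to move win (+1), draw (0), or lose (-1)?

value(O.X/.O./.XX, O) = +1

p1 O@[O.X/.O./.XX]: (0,1)[OOX/.O./.XX]-1 (1,0)[O.X/OO./.XX]-1 (1,2)[O.X/.OO/.XX]+1* (2,0)[O.X/.O./OXX]-1
p2 X@[O.X/.OO/.XX]: (0,1)[OXX/.OO/.XX]-1* (1,0)[O.X/XOO/.XX]-1 (2,0)[O.X/.OO/XXX]-1
p3 O@[OXX/.OO/.XX]: (1,0)[OXX/OOO/.XX]+1* (2,0)[OXX/.OO/OXX]+1
p4 X@[OXX/OOO/.XX] terminal -1; root [O.X/.O./.XX] d8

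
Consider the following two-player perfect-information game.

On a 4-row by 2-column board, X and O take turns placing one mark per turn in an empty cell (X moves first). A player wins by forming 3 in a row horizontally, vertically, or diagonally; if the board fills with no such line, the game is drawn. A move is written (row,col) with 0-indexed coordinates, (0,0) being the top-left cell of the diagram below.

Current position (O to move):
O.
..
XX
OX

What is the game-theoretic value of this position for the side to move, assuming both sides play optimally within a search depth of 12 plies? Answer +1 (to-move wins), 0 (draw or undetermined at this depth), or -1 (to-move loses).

p1 O@[O./../XX/OX]: (0,1)[OO/../XX/OX]-1 (1,0)[O./O./XX/OX]-1 (1,1)[O./.O/XX/OX]+0*
p2 X@[O./.O/XX/OX]: (0,1)[OX/.O/XX/OX]+0* (1,0)[O./XO/XX/OX]+0
p3 O@[OX/.O/XX/OX]: (1,0)[OX/OO/XX/OX]+0*
p4 X@[OX/OO/XX/OX] terminal +0; root [O./../XX/OX] d12

value(O./../XX/OX, O) = 0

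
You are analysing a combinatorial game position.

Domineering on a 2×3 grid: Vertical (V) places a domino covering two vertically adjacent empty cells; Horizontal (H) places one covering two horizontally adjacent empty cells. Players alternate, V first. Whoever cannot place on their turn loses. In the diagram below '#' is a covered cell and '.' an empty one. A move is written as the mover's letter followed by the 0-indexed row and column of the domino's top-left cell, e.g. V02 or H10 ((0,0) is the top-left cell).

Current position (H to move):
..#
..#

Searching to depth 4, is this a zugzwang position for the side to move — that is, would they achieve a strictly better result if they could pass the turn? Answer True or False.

ply 1, H at ..#/..# | H00=+1→###/..#*; H10=+1→..#/###
ply 2: ###/..# is terminal -1 (V); from ..#/..# depth 4
suppose H passes — search the same position with V to move:
pass> ply 1, V at ..#/..# | V00=+1→#.#/#.#*; V01=+1→.##/.##
pass> ply 2: #.#/#.# is terminal -1 (H); from ..#/..# depth 4
for H: play +1, pass -1

zugzwang(..#/..#, H) = False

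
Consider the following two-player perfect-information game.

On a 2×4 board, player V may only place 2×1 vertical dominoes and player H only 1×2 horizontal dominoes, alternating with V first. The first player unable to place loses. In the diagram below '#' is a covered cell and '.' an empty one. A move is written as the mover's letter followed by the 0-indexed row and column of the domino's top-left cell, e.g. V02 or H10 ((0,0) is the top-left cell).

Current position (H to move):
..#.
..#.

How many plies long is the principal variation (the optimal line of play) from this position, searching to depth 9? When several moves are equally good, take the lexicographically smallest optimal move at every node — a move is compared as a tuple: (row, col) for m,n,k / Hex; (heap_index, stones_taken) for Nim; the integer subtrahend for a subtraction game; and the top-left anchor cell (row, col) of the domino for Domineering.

ply 1, H at ..#./..#. | H00=+1→###./..#.*; H10=+1→..#./###.
ply 2, V at ###./..#. | V03=-1→####/..##*
ply 3, H at ####/..## | H10=+1→####/####*
ply 4: ####/#### is terminal -1 (V); from ..#./..#. depth 9

PV length from [..#./..#.]: 3 plies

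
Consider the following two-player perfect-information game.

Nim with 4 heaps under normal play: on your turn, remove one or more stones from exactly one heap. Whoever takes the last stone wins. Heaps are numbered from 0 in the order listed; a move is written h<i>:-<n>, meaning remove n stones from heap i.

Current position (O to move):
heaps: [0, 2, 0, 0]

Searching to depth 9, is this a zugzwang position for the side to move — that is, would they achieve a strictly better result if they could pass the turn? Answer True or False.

zugzwang((0,2,0,0), O) = False

[(0,2,0,0)] O move#1: h1:-1:-1/(0,1,0,0), h1:-2:+1/(0,0,0,0)*
[(0,0,0,0)] end (terminal -1, X#2); searched (0,2,0,0) to 9
suppose O passes — search the same position with X to move:
pass> [(0,2,0,0)] X move#1: h1:-1:-1/(0,1,0,0), h1:-2:+1/(0,0,0,0)*
pass> [(0,0,0,0)] end (terminal -1, O#2); searched (0,2,0,0) to 9
for O: play +1, pass -1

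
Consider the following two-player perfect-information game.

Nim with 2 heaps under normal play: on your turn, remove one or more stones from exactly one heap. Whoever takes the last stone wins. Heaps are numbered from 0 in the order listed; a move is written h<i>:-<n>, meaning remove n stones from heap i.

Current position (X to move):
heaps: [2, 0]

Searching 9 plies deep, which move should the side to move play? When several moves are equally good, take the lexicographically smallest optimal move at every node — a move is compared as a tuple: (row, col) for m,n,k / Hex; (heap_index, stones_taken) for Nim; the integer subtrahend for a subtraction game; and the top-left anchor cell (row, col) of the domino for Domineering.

X's best at [(2,0)]: h0:-2

p1 X@[(2,0)]: h0:-1[(1,0)]-1 h0:-2[(0,0)]+1*
p2 O@[(0,0)] terminal -1; root [(2,0)] d9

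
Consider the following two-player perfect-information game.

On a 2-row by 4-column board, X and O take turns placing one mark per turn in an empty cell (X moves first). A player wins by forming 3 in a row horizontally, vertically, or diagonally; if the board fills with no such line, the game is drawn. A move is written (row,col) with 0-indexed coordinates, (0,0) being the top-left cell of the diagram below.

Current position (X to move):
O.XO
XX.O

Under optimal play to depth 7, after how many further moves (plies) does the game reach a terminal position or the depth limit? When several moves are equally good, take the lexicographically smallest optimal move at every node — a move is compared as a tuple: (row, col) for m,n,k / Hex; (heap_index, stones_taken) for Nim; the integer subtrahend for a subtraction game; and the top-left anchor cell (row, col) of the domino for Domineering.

[O.XO/XX.O] X move#1: (0,1):+0/OXXO/XX.O, (1,2):+1/O.XO/XXXO*
[O.XO/XXXO] end (terminal -1, O#2); searched O.XO/XX.O to 7

PV length from [O.XO/XX.O]: 1 ply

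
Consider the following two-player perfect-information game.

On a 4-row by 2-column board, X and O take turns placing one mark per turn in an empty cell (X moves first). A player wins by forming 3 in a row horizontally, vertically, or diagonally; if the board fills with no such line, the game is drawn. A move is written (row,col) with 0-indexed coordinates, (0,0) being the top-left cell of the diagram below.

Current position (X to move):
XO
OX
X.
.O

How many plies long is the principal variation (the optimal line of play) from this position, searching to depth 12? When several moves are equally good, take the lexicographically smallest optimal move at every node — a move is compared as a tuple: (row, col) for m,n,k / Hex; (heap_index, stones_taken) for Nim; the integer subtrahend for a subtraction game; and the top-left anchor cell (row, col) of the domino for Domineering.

p1 X@[XO/OX/X./.O]: (2,1)[XO/OX/XX/.O]+0* (3,0)[XO/OX/X./XO]+0
p2 O@[XO/OX/XX/.O]: (3,0)[XO/OX/XX/OO]+0*
p3 X@[XO/OX/XX/OO] terminal +0; root [XO/OX/X./.O] d12

PV length from [XO/OX/X./.O]: 2 plies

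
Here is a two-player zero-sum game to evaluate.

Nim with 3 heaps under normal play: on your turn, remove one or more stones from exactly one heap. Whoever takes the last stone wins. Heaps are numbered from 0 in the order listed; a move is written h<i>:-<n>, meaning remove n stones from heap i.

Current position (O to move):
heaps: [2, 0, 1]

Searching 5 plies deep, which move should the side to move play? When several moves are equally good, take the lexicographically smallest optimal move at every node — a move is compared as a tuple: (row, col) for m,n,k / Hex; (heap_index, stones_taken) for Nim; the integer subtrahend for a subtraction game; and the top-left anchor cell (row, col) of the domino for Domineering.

[(2,0,1)] O move#1: h0:-1:+1/(1,0,1)*, h0:-2:-1/(0,0,1), h2:-1:-1/(2,0,0)
[(1,0,1)] X move#2: h0:-1:-1/(0,0,1)*, h2:-1:-1/(1,0,0)
[(0,0,1)] O move#3: h2:-1:+1/(0,0,0)*
[(0,0,0)] end (terminal -1, X#4); searched (2,0,1) to 5

O's best at [(2,0,1)]: h0:-1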